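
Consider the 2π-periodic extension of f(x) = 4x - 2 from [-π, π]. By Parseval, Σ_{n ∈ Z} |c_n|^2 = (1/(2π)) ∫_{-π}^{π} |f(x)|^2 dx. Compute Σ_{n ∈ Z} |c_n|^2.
Σ |c_n|^2 = 16π^2/3 + 4

Expand and integrate term by term over [-π, π]:
  ∫ (4x)^2 dx = 16·(2π^3/3); ∫ 2·4·(-2)·x dx = 0 (odd integrand); ∫ (-2)^2 dx = 4·2π.
So (1/(2π)) ∫_{-π}^{π} (4x - 2)^2 dx = 16π^2/3 + 4 = 16π^2/3 + 4.
Parseval ⇒ Σ |c_n|^2 = 16π^2/3 + 4.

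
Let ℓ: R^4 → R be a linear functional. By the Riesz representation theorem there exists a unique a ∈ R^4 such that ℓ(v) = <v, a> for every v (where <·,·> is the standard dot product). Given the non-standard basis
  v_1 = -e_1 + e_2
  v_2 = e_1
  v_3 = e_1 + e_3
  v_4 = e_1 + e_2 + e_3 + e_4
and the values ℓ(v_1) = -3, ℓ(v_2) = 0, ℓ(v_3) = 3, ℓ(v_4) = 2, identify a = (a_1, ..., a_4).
a = (0, -3, 3, 2)

Write a = (a_1, ..., a_4) in the standard basis. For each basis vector v_i, ℓ(v_i) = <v_i, a> is a linear equation in the a_j's. Collect the n equations into a matrix system V a = ℓ, where row i of V is v_i (expressed in the standard basis). Since V is invertible (lower-triangular with 1s on the diagonal, up to permutation), solve by back-substitution:
  V =
[[-1, 1, 0, 0],
 [1, 0, 0, 0],
 [1, 0, 1, 0],
 [1, 1, 1, 1]]
  V a = (-3, 0, 3, 2)
Solving gives a = (0, -3, 3, 2).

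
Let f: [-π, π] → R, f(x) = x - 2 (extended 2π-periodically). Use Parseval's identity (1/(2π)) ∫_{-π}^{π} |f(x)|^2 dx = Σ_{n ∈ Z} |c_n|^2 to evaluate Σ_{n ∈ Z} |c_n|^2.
Σ |c_n|^2 = π^2/3 + 4

Expand and integrate term by term over [-π, π]:
  ∫ (x)^2 dx = 1·(2π^3/3); ∫ 2·1·(-2)·x dx = 0 (odd integrand); ∫ (-2)^2 dx = 4·2π.
So (1/(2π)) ∫_{-π}^{π} (x - 2)^2 dx = 1π^2/3 + 4 = π^2/3 + 4.
Parseval ⇒ Σ |c_n|^2 = π^2/3 + 4.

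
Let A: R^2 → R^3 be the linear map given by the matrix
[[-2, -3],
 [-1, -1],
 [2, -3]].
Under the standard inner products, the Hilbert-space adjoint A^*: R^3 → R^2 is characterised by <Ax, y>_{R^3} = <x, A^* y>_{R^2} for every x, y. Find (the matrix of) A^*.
A^* = A^T =
[[-2, -1, 2],
 [-3, -1, -3]]

For real matrices with standard dot products, the defining identity <Ax, y> = <x, A^* y> gives (Ax)^T y = x^T (A^*) y, i.e. x^T A^T y = x^T (A^*) y. Since this holds for all x, y, we must have A^* = A^T. Therefore
A^* =
[[-2, -1, 2],
 [-3, -1, -3]].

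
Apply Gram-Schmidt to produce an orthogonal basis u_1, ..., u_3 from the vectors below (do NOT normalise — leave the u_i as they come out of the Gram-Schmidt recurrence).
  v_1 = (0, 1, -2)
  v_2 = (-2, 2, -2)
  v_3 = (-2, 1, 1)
Orthogonal basis:
  u_1 = (0, 1, -2)
  u_2 = (-2, 4/5, 2/5)
  u_3 = (1/6, 1/3, 1/6)

Apply the Gram-Schmidt recurrence
  u_1 = v_1
  u_i = v_i − Σ_{j<i} ((v_i · u_j) / (u_j · u_j)) · u_j.

Step by step this gives:
  u_1 = (0, 1, -2)
  u_2 = (-2, 4/5, 2/5)
  u_3 = (1/6, 1/3, 1/6)

Orthogonality check:
  u_2 · u_1 = 0 (should be 0)
  u_3 · u_1 = 0 (should be 0)
  u_3 · u_2 = 0 (should be 0)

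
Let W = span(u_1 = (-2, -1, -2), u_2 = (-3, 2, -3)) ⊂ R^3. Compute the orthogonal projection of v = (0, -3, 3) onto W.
proj_W(v) = (3/2, -3, 3/2)

Set up U = [u_1 | ... | u_2] ∈ R^(3×2). The projector onto W = col(U) is P = U (U^T U)^(-1) U^T.
Compute U^T U =
  [9, 10]
  [10, 22],
and U^T v = (-3, -15).
Solve U^T U · c = U^T v for the coefficients: c = (6/7, -15/14). The projection is proj_W(v) = U c.
Check: (v - proj_W(v)) · u_1 = 0  (should be 0).
Check: (v - proj_W(v)) · u_2 = 0  (should be 0).
Result: proj_W(v) = (3/2, -3, 3/2).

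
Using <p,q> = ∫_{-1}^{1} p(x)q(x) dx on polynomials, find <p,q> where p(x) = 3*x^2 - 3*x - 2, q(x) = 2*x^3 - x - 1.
<p,q> = 8/5

Expand the product: p(x)·q(x) = 6*x^5 - 6*x^4 - 7*x^3 + 5*x + 2.
∫_{-1}^{1} of each monomial x^k gives [2/(k+1) if k even, 0 if k odd]. Integrating term-by-term (or equivalently evaluating the antiderivative F(x) = x^6 - 6*x^5/5 - 7*x^4/4 + 5*x^2/2 + 2*x at the endpoints):
  F(1) − F(−1) = 51/20 − (19/20) = 8/5.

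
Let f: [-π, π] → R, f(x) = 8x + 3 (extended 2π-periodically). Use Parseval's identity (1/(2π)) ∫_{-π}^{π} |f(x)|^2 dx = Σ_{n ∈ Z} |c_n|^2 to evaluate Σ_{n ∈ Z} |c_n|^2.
Σ |c_n|^2 = 64π^2/3 + 9

Expand and integrate term by term over [-π, π]:
  ∫ (8x)^2 dx = 64·(2π^3/3); ∫ 2·8·(3)·x dx = 0 (odd integrand); ∫ 3^2 dx = 9·2π.
So (1/(2π)) ∫_{-π}^{π} (8x + 3)^2 dx = 64π^2/3 + 9 = 64π^2/3 + 9.
Parseval ⇒ Σ |c_n|^2 = 64π^2/3 + 9.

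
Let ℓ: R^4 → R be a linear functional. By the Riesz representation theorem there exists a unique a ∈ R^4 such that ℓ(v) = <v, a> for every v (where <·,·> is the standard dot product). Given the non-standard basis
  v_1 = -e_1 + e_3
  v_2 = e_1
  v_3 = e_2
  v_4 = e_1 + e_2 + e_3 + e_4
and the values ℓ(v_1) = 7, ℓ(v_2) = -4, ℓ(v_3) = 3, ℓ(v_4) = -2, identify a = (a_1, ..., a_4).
a = (-4, 3, 3, -4)

Write a = (a_1, ..., a_4) in the standard basis. For each basis vector v_i, ℓ(v_i) = <v_i, a> is a linear equation in the a_j's. Collect the n equations into a matrix system V a = ℓ, where row i of V is v_i (expressed in the standard basis). Since V is invertible (lower-triangular with 1s on the diagonal, up to permutation), solve by back-substitution:
  V =
[[-1, 0, 1, 0],
 [1, 0, 0, 0],
 [0, 1, 0, 0],
 [1, 1, 1, 1]]
  V a = (7, -4, 3, -2)
Solving gives a = (-4, 3, 3, -4).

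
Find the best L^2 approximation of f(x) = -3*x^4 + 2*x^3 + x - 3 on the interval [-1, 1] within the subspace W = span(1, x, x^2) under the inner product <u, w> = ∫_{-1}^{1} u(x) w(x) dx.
g(x) = -18*x^2/7 + 11*x/5 - 96/35

The best approximation g ∈ W is the orthogonal projection of f onto W. Writing g = a_0 + a_1 x + a_2 x^2, the coefficients solve the normal equations G · a = b where
  G_{ij} = <φ_i, φ_j> and b_i = <f, φ_i>, with φ_0 = 1, φ_1 = x, φ_2 = x^2.
G =
  [2, 0, 2/3]
  [0, 2/3, 0]
  [2/3, 0, 2/5],
b = (-36/5, 22/15, -20/7).
Solving gives a_0 = -96/35, a_1 = 11/5, a_2 = -18/7, so
  g(x) = -18*x^2/7 + 11*x/5 - 96/35.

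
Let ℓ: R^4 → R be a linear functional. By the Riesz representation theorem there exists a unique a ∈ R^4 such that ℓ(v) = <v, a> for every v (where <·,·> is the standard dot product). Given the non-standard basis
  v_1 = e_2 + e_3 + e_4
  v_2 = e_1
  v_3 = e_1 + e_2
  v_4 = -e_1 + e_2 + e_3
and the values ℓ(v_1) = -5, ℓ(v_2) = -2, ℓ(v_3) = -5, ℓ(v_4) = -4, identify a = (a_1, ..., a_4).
a = (-2, -3, -3, 1)

Write a = (a_1, ..., a_4) in the standard basis. For each basis vector v_i, ℓ(v_i) = <v_i, a> is a linear equation in the a_j's. Collect the n equations into a matrix system V a = ℓ, where row i of V is v_i (expressed in the standard basis). Since V is invertible (lower-triangular with 1s on the diagonal, up to permutation), solve by back-substitution:
  V =
[[0, 1, 1, 1],
 [1, 0, 0, 0],
 [1, 1, 0, 0],
 [-1, 1, 1, 0]]
  V a = (-5, -2, -5, -4)
Solving gives a = (-2, -3, -3, 1).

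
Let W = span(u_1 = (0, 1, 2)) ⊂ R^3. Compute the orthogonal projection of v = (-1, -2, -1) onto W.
proj_W(v) = (0, -4/5, -8/5)

Set up U = [u_1 | ... | u_1] ∈ R^(3×1). The projector onto W = col(U) is P = U (U^T U)^(-1) U^T.
Compute U^T U =
  [5],
and U^T v = (-4).
Solve U^T U · c = U^T v for the coefficients: c = (-4/5). The projection is proj_W(v) = U c.
Check: (v - proj_W(v)) · u_1 = 0  (should be 0).
Result: proj_W(v) = (0, -4/5, -8/5).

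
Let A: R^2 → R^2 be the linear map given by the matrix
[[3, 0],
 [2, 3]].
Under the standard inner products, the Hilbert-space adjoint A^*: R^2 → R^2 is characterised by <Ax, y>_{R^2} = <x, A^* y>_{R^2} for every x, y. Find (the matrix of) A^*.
A^* = A^T =
[[3, 2],
 [0, 3]]

For real matrices with standard dot products, the defining identity <Ax, y> = <x, A^* y> gives (Ax)^T y = x^T (A^*) y, i.e. x^T A^T y = x^T (A^*) y. Since this holds for all x, y, we must have A^* = A^T. Therefore
A^* =
[[3, 2],
 [0, 3]].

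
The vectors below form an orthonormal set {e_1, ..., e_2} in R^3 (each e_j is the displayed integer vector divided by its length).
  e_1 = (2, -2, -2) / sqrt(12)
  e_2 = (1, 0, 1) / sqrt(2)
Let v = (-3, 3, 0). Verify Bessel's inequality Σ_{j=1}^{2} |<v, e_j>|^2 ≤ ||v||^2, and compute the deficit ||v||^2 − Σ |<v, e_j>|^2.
Σ |<v, e_j>|^2 = 33/2; ||v||^2 = 18; deficit = 3/2

Write each e_j = u_j / sqrt(<u_j, u_j>) where u_j is the displayed integer vector. Then <v, e_j> = <v, u_j> / sqrt(<u_j, u_j>), so |<v, e_j>|^2 = <v, u_j>^2 / <u_j, u_j>.
Coefficients: <v, e_1> = -12/sqrt(12), <v, e_2> = -3/sqrt(2).
Square and sum: Σ |<v, e_j>|^2 = 33/2.
Compute ||v||^2 = v·v = 18.
Deficit = 18 − 33/2 = 3/2 ≥ 0, confirming Bessel's inequality. (The deficit equals ||v − Σ <v,e_j> e_j||^2, the squared distance from v to span{e_j}.)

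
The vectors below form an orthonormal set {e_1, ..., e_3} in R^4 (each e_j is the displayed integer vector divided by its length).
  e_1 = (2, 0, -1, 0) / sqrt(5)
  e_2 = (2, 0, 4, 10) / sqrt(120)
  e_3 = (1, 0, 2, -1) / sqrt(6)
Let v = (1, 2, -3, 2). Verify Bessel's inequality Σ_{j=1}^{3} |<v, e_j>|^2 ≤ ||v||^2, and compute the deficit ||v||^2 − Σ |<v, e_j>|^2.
Σ |<v, e_j>|^2 = 14; ||v||^2 = 18; deficit = 4

Write each e_j = u_j / sqrt(<u_j, u_j>) where u_j is the displayed integer vector. Then <v, e_j> = <v, u_j> / sqrt(<u_j, u_j>), so |<v, e_j>|^2 = <v, u_j>^2 / <u_j, u_j>.
Coefficients: <v, e_1> = 5/sqrt(5), <v, e_2> = 10/sqrt(120), <v, e_3> = -7/sqrt(6).
Square and sum: Σ |<v, e_j>|^2 = 14.
Compute ||v||^2 = v·v = 18.
Deficit = 18 − 14 = 4 ≥ 0, confirming Bessel's inequality. (The deficit equals ||v − Σ <v,e_j> e_j||^2, the squared distance from v to span{e_j}.)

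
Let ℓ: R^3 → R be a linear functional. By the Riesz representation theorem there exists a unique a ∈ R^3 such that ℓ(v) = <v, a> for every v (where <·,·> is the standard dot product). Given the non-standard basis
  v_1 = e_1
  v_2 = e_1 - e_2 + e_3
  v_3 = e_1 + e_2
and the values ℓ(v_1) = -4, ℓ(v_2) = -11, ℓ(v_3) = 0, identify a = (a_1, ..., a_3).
a = (-4, 4, -3)

Write a = (a_1, ..., a_3) in the standard basis. For each basis vector v_i, ℓ(v_i) = <v_i, a> is a linear equation in the a_j's. Collect the n equations into a matrix system V a = ℓ, where row i of V is v_i (expressed in the standard basis). Since V is invertible (lower-triangular with 1s on the diagonal, up to permutation), solve by back-substitution:
  V =
[[1, 0, 0],
 [1, -1, 1],
 [1, 1, 0]]
  V a = (-4, -11, 0)
Solving gives a = (-4, 4, -3).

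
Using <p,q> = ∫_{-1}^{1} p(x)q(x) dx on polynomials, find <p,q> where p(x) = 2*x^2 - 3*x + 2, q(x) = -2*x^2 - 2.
<p,q> = -224/15

Expand the product: p(x)·q(x) = -4*x^4 + 6*x^3 - 8*x^2 + 6*x - 4.
∫_{-1}^{1} of each monomial x^k gives [2/(k+1) if k even, 0 if k odd]. Integrating term-by-term (or equivalently evaluating the antiderivative F(x) = -4*x^5/5 + 3*x^4/2 - 8*x^3/3 + 3*x^2 - 4*x at the endpoints):
  F(1) − F(−1) = -89/30 − (359/30) = -224/15.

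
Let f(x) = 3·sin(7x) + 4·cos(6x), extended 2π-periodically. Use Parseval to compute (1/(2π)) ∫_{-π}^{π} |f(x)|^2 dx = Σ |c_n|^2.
Σ |c_n|^2 = 25/2

Expand |f|^2 and use orthogonality of {sin(nx), cos(mx)} on [-π, π]:
  ∫_{-π}^{π} sin(nx)^2 dx = π, ∫ cos(mx)^2 dx = π, and cross terms integrate to 0.
So ∫_{-π}^{π} f(x)^2 dx = 3^2 · π + 4^2 · π = (9 + 16)π.
Divide by 2π: (9 + 16)/2 = 25/2.
By Parseval, this equals Σ |c_n|^2.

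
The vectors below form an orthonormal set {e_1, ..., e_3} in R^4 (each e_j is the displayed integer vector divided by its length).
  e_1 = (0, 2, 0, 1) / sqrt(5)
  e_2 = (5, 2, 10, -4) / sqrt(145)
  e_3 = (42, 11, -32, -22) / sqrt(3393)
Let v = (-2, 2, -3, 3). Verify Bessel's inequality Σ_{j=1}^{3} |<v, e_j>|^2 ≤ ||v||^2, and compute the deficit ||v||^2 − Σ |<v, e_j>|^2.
Σ |<v, e_j>|^2 = 3041/117; ||v||^2 = 26; deficit = 1/117

Write each e_j = u_j / sqrt(<u_j, u_j>) where u_j is the displayed integer vector. Then <v, e_j> = <v, u_j> / sqrt(<u_j, u_j>), so |<v, e_j>|^2 = <v, u_j>^2 / <u_j, u_j>.
Coefficients: <v, e_1> = 7/sqrt(5), <v, e_2> = -48/sqrt(145), <v, e_3> = -32/sqrt(3393).
Square and sum: Σ |<v, e_j>|^2 = 3041/117.
Compute ||v||^2 = v·v = 26.
Deficit = 26 − 3041/117 = 1/117 ≥ 0, confirming Bessel's inequality. (The deficit equals ||v − Σ <v,e_j> e_j||^2, the squared distance from v to span{e_j}.)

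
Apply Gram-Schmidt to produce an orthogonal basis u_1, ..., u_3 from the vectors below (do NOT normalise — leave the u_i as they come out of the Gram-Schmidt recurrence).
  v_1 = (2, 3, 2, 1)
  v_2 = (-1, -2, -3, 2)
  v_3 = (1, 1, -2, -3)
Orthogonal basis:
  u_1 = (2, 3, 2, 1)
  u_2 = (1/3, 0, -5/3, 8/3)
  u_3 = (41/30, 4/3, -5/2, -26/15)

Apply the Gram-Schmidt recurrence
  u_1 = v_1
  u_i = v_i − Σ_{j<i} ((v_i · u_j) / (u_j · u_j)) · u_j.

Step by step this gives:
  u_1 = (2, 3, 2, 1)
  u_2 = (1/3, 0, -5/3, 8/3)
  u_3 = (41/30, 4/3, -5/2, -26/15)

Orthogonality check:
  u_2 · u_1 = 0 (should be 0)
  u_3 · u_1 = 0 (should be 0)
  u_3 · u_2 = 0 (should be 0)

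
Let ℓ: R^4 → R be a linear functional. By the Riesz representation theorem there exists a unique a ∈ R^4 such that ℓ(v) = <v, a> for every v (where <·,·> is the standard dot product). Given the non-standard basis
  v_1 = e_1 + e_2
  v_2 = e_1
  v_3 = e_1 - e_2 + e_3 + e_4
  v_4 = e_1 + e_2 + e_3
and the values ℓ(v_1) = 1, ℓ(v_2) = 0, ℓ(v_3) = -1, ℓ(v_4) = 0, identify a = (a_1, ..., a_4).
a = (0, 1, -1, 1)

Write a = (a_1, ..., a_4) in the standard basis. For each basis vector v_i, ℓ(v_i) = <v_i, a> is a linear equation in the a_j's. Collect the n equations into a matrix system V a = ℓ, where row i of V is v_i (expressed in the standard basis). Since V is invertible (lower-triangular with 1s on the diagonal, up to permutation), solve by back-substitution:
  V =
[[1, 1, 0, 0],
 [1, 0, 0, 0],
 [1, -1, 1, 1],
 [1, 1, 1, 0]]
  V a = (1, 0, -1, 0)
Solving gives a = (0, 1, -1, 1).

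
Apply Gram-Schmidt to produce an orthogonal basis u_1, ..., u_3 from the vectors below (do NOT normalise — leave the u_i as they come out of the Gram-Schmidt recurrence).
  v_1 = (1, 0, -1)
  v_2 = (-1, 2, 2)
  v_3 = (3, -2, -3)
Orthogonal basis:
  u_1 = (1, 0, -1)
  u_2 = (1/2, 2, 1/2)
  u_3 = (4/9, -2/9, 4/9)

Apply the Gram-Schmidt recurrence
  u_1 = v_1
  u_i = v_i − Σ_{j<i} ((v_i · u_j) / (u_j · u_j)) · u_j.

Step by step this gives:
  u_1 = (1, 0, -1)
  u_2 = (1/2, 2, 1/2)
  u_3 = (4/9, -2/9, 4/9)

Orthogonality check:
  u_2 · u_1 = 0 (should be 0)
  u_3 · u_1 = 0 (should be 0)
  u_3 · u_2 = 0 (should be 0)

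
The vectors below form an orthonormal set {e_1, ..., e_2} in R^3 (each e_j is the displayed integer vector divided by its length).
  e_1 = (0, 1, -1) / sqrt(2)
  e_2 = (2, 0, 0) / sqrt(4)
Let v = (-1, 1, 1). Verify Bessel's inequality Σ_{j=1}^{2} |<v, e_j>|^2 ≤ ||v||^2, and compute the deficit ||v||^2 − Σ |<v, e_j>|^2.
Σ |<v, e_j>|^2 = 1; ||v||^2 = 3; deficit = 2

Write each e_j = u_j / sqrt(<u_j, u_j>) where u_j is the displayed integer vector. Then <v, e_j> = <v, u_j> / sqrt(<u_j, u_j>), so |<v, e_j>|^2 = <v, u_j>^2 / <u_j, u_j>.
Coefficients: <v, e_1> = 0/sqrt(2), <v, e_2> = -2/sqrt(4).
Square and sum: Σ |<v, e_j>|^2 = 1.
Compute ||v||^2 = v·v = 3.
Deficit = 3 − 1 = 2 ≥ 0, confirming Bessel's inequality. (The deficit equals ||v − Σ <v,e_j> e_j||^2, the squared distance from v to span{e_j}.)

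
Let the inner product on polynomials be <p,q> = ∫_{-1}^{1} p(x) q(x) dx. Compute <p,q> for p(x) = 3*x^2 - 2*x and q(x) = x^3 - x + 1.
<p,q> = 38/15

Expand the product: p(x)·q(x) = 3*x^5 - 2*x^4 - 3*x^3 + 5*x^2 - 2*x.
∫_{-1}^{1} of each monomial x^k gives [2/(k+1) if k even, 0 if k odd]. Integrating term-by-term (or equivalently evaluating the antiderivative F(x) = x^6/2 - 2*x^5/5 - 3*x^4/4 + 5*x^3/3 - x^2 at the endpoints):
  F(1) − F(−1) = 1/60 − (-151/60) = 38/15.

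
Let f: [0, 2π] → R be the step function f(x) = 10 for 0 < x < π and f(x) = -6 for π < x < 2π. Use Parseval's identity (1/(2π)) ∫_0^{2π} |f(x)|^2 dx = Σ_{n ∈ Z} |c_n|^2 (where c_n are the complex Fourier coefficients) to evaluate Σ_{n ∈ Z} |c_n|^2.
Σ |c_n|^2 = 68

Parseval equates the L^2 energy of f (normalised by 1/(2π)) with the ℓ^2 sum of its Fourier coefficients: (1/(2π)) ∫_0^{2π} |f|^2 = Σ |c_n|^2.
Compute the left side: (1/(2π)) [∫_0^π 10^2 dx + ∫_π^{2π} (-6)^2 dx] = (1/(2π)) · (100π + 36π) = (100 + 36)/2 = 68.
So Σ_{n ∈ Z} |c_n|^2 = 68.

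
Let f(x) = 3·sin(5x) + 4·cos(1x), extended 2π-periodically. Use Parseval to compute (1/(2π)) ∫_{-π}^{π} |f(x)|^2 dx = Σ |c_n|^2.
Σ |c_n|^2 = 25/2

Expand |f|^2 and use orthogonality of {sin(nx), cos(mx)} on [-π, π]:
  ∫_{-π}^{π} sin(nx)^2 dx = π, ∫ cos(mx)^2 dx = π, and cross terms integrate to 0.
So ∫_{-π}^{π} f(x)^2 dx = 3^2 · π + 4^2 · π = (9 + 16)π.
Divide by 2π: (9 + 16)/2 = 25/2.
By Parseval, this equals Σ |c_n|^2.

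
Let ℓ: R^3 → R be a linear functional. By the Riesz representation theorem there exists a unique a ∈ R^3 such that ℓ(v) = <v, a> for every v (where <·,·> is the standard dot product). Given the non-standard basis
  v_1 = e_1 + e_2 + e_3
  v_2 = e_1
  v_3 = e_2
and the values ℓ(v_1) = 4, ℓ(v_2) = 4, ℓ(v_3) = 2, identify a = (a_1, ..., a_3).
a = (4, 2, -2)

Write a = (a_1, ..., a_3) in the standard basis. For each basis vector v_i, ℓ(v_i) = <v_i, a> is a linear equation in the a_j's. Collect the n equations into a matrix system V a = ℓ, where row i of V is v_i (expressed in the standard basis). Since V is invertible (lower-triangular with 1s on the diagonal, up to permutation), solve by back-substitution:
  V =
[[1, 1, 1],
 [1, 0, 0],
 [0, 1, 0]]
  V a = (4, 4, 2)
Solving gives a = (4, 2, -2).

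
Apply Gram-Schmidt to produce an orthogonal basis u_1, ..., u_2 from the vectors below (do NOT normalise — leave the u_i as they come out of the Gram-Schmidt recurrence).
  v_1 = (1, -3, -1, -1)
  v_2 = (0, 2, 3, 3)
Orthogonal basis:
  u_1 = (1, -3, -1, -1)
  u_2 = (1, -1, 2, 2)

Apply the Gram-Schmidt recurrence
  u_1 = v_1
  u_i = v_i − Σ_{j<i} ((v_i · u_j) / (u_j · u_j)) · u_j.

Step by step this gives:
  u_1 = (1, -3, -1, -1)
  u_2 = (1, -1, 2, 2)

Orthogonality check:
  u_2 · u_1 = 0 (should be 0)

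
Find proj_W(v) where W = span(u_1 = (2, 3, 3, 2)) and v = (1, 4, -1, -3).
proj_W(v) = (5/13, 15/26, 15/26, 5/13)

Set up U = [u_1 | ... | u_1] ∈ R^(4×1). The projector onto W = col(U) is P = U (U^T U)^(-1) U^T.
Compute U^T U =
  [26],
and U^T v = (5).
Solve U^T U · c = U^T v for the coefficients: c = (5/26). The projection is proj_W(v) = U c.
Check: (v - proj_W(v)) · u_1 = 0  (should be 0).
Result: proj_W(v) = (5/13, 15/26, 15/26, 5/13).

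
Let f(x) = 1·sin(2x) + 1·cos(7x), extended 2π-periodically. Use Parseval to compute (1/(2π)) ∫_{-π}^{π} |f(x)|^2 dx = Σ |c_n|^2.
Σ |c_n|^2 = 1

Expand |f|^2 and use orthogonality of {sin(nx), cos(mx)} on [-π, π]:
  ∫_{-π}^{π} sin(nx)^2 dx = π, ∫ cos(mx)^2 dx = π, and cross terms integrate to 0.
So ∫_{-π}^{π} f(x)^2 dx = 1^2 · π + 1^2 · π = (1 + 1)π.
Divide by 2π: (1 + 1)/2 = 1.
By Parseval, this equals Σ |c_n|^2.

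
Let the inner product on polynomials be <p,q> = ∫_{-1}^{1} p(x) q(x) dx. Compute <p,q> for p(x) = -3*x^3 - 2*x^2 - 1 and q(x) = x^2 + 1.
<p,q> = -24/5

Expand the product: p(x)·q(x) = -3*x^5 - 2*x^4 - 3*x^3 - 3*x^2 - 1.
∫_{-1}^{1} of each monomial x^k gives [2/(k+1) if k even, 0 if k odd]. Integrating term-by-term (or equivalently evaluating the antiderivative F(x) = -x^6/2 - 2*x^5/5 - 3*x^4/4 - x^3 - x at the endpoints):
  F(1) − F(−1) = -73/20 − (23/20) = -24/5.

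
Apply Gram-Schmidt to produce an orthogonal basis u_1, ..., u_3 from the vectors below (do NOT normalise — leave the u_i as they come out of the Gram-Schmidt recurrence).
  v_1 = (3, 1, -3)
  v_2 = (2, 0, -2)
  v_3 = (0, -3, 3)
Orthogonal basis:
  u_1 = (3, 1, -3)
  u_2 = (2/19, -12/19, -2/19)
  u_3 = (3/2, 0, 3/2)

Apply the Gram-Schmidt recurrence
  u_1 = v_1
  u_i = v_i − Σ_{j<i} ((v_i · u_j) / (u_j · u_j)) · u_j.

Step by step this gives:
  u_1 = (3, 1, -3)
  u_2 = (2/19, -12/19, -2/19)
  u_3 = (3/2, 0, 3/2)

Orthogonality check:
  u_2 · u_1 = 0 (should be 0)
  u_3 · u_1 = 0 (should be 0)
  u_3 · u_2 = 0 (should be 0)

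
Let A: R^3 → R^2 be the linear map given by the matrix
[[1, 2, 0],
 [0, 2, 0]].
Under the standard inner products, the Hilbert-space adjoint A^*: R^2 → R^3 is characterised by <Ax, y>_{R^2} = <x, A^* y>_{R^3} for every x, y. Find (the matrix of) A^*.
A^* = A^T =
[[1, 0],
 [2, 2],
 [0, 0]]

For real matrices with standard dot products, the defining identity <Ax, y> = <x, A^* y> gives (Ax)^T y = x^T (A^*) y, i.e. x^T A^T y = x^T (A^*) y. Since this holds for all x, y, we must have A^* = A^T. Therefore
A^* =
[[1, 0],
 [2, 2],
 [0, 0]].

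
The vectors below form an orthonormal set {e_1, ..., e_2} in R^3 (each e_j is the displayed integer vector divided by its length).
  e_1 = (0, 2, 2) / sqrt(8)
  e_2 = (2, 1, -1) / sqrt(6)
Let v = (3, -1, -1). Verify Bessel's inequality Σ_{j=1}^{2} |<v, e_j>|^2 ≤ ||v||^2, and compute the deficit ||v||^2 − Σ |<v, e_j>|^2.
Σ |<v, e_j>|^2 = 8; ||v||^2 = 11; deficit = 3

Write each e_j = u_j / sqrt(<u_j, u_j>) where u_j is the displayed integer vector. Then <v, e_j> = <v, u_j> / sqrt(<u_j, u_j>), so |<v, e_j>|^2 = <v, u_j>^2 / <u_j, u_j>.
Coefficients: <v, e_1> = -4/sqrt(8), <v, e_2> = 6/sqrt(6).
Square and sum: Σ |<v, e_j>|^2 = 8.
Compute ||v||^2 = v·v = 11.
Deficit = 11 − 8 = 3 ≥ 0, confirming Bessel's inequality. (The deficit equals ||v − Σ <v,e_j> e_j||^2, the squared distance from v to span{e_j}.)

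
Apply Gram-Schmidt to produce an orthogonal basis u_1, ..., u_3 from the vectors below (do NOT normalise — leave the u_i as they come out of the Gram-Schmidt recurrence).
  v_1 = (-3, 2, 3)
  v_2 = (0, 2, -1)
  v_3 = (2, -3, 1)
Orthogonal basis:
  u_1 = (-3, 2, 3)
  u_2 = (3/22, 21/11, -25/22)
  u_3 = (104/109, 39/109, 78/109)

Apply the Gram-Schmidt recurrence
  u_1 = v_1
  u_i = v_i − Σ_{j<i} ((v_i · u_j) / (u_j · u_j)) · u_j.

Step by step this gives:
  u_1 = (-3, 2, 3)
  u_2 = (3/22, 21/11, -25/22)
  u_3 = (104/109, 39/109, 78/109)

Orthogonality check:
  u_2 · u_1 = 0 (should be 0)
  u_3 · u_1 = 0 (should be 0)
  u_3 · u_2 = 0 (should be 0)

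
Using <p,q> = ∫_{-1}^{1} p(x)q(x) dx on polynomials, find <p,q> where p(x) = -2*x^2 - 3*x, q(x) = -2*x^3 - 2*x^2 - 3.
<p,q> = 8

Expand the product: p(x)·q(x) = 4*x^5 + 10*x^4 + 6*x^3 + 6*x^2 + 9*x.
∫_{-1}^{1} of each monomial x^k gives [2/(k+1) if k even, 0 if k odd]. Integrating term-by-term (or equivalently evaluating the antiderivative F(x) = 2*x^6/3 + 2*x^5 + 3*x^4/2 + 2*x^3 + 9*x^2/2 at the endpoints):
  F(1) − F(−1) = 32/3 − (8/3) = 8.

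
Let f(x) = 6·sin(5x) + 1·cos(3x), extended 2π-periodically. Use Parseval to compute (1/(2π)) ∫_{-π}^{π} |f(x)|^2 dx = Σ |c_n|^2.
Σ |c_n|^2 = 37/2

Expand |f|^2 and use orthogonality of {sin(nx), cos(mx)} on [-π, π]:
  ∫_{-π}^{π} sin(nx)^2 dx = π, ∫ cos(mx)^2 dx = π, and cross terms integrate to 0.
So ∫_{-π}^{π} f(x)^2 dx = 6^2 · π + 1^2 · π = (36 + 1)π.
Divide by 2π: (36 + 1)/2 = 37/2.
By Parseval, this equals Σ |c_n|^2.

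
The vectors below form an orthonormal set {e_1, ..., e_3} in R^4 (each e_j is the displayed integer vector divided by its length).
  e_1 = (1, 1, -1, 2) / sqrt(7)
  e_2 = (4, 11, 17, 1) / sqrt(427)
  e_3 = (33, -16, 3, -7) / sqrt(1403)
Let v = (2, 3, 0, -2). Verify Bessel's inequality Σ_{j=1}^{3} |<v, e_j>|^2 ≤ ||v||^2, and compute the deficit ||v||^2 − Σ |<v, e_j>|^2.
Σ |<v, e_j>|^2 = 102/23; ||v||^2 = 17; deficit = 289/23

Write each e_j = u_j / sqrt(<u_j, u_j>) where u_j is the displayed integer vector. Then <v, e_j> = <v, u_j> / sqrt(<u_j, u_j>), so |<v, e_j>|^2 = <v, u_j>^2 / <u_j, u_j>.
Coefficients: <v, e_1> = 1/sqrt(7), <v, e_2> = 39/sqrt(427), <v, e_3> = 32/sqrt(1403).
Square and sum: Σ |<v, e_j>|^2 = 102/23.
Compute ||v||^2 = v·v = 17.
Deficit = 17 − 102/23 = 289/23 ≥ 0, confirming Bessel's inequality. (The deficit equals ||v − Σ <v,e_j> e_j||^2, the squared distance from v to span{e_j}.)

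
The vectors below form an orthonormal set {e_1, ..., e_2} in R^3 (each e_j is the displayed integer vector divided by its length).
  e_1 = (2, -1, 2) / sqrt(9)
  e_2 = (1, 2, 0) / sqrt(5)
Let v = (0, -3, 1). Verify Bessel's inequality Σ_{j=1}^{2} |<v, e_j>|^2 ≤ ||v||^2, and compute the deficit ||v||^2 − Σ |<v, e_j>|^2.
Σ |<v, e_j>|^2 = 449/45; ||v||^2 = 10; deficit = 1/45

Write each e_j = u_j / sqrt(<u_j, u_j>) where u_j is the displayed integer vector. Then <v, e_j> = <v, u_j> / sqrt(<u_j, u_j>), so |<v, e_j>|^2 = <v, u_j>^2 / <u_j, u_j>.
Coefficients: <v, e_1> = 5/sqrt(9), <v, e_2> = -6/sqrt(5).
Square and sum: Σ |<v, e_j>|^2 = 449/45.
Compute ||v||^2 = v·v = 10.
Deficit = 10 − 449/45 = 1/45 ≥ 0, confirming Bessel's inequality. (The deficit equals ||v − Σ <v,e_j> e_j||^2, the squared distance from v to span{e_j}.)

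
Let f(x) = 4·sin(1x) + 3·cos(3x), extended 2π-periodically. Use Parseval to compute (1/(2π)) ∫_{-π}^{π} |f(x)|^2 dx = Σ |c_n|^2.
Σ |c_n|^2 = 25/2

Expand |f|^2 and use orthogonality of {sin(nx), cos(mx)} on [-π, π]:
  ∫_{-π}^{π} sin(nx)^2 dx = π, ∫ cos(mx)^2 dx = π, and cross terms integrate to 0.
So ∫_{-π}^{π} f(x)^2 dx = 4^2 · π + 3^2 · π = (16 + 9)π.
Divide by 2π: (16 + 9)/2 = 25/2.
By Parseval, this equals Σ |c_n|^2.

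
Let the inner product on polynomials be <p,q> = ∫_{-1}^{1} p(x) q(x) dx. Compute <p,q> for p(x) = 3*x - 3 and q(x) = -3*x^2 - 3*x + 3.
<p,q> = -18

Expand the product: p(x)·q(x) = -9*x^3 + 18*x - 9.
∫_{-1}^{1} of each monomial x^k gives [2/(k+1) if k even, 0 if k odd]. Integrating term-by-term (or equivalently evaluating the antiderivative F(x) = -9*x^4/4 + 9*x^2 - 9*x at the endpoints):
  F(1) − F(−1) = -9/4 − (63/4) = -18.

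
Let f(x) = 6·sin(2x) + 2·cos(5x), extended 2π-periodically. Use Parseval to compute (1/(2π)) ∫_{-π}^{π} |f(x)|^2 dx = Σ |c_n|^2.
Σ |c_n|^2 = 20

Expand |f|^2 and use orthogonality of {sin(nx), cos(mx)} on [-π, π]:
  ∫_{-π}^{π} sin(nx)^2 dx = π, ∫ cos(mx)^2 dx = π, and cross terms integrate to 0.
So ∫_{-π}^{π} f(x)^2 dx = 6^2 · π + 2^2 · π = (36 + 4)π.
Divide by 2π: (36 + 4)/2 = 20.
By Parseval, this equals Σ |c_n|^2.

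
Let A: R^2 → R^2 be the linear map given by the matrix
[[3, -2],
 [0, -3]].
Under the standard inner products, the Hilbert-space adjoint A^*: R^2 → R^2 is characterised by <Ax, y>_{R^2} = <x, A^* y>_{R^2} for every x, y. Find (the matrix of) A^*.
A^* = A^T =
[[3, 0],
 [-2, -3]]

For real matrices with standard dot products, the defining identity <Ax, y> = <x, A^* y> gives (Ax)^T y = x^T (A^*) y, i.e. x^T A^T y = x^T (A^*) y. Since this holds for all x, y, we must have A^* = A^T. Therefore
A^* =
[[3, 0],
 [-2, -3]].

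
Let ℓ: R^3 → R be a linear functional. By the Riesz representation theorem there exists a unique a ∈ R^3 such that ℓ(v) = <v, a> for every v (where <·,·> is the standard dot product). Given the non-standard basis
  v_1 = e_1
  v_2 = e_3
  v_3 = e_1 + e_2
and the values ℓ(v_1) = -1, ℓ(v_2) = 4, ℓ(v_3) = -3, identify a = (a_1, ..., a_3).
a = (-1, -2, 4)

Write a = (a_1, ..., a_3) in the standard basis. For each basis vector v_i, ℓ(v_i) = <v_i, a> is a linear equation in the a_j's. Collect the n equations into a matrix system V a = ℓ, where row i of V is v_i (expressed in the standard basis). Since V is invertible (lower-triangular with 1s on the diagonal, up to permutation), solve by back-substitution:
  V =
[[1, 0, 0],
 [0, 0, 1],
 [1, 1, 0]]
  V a = (-1, 4, -3)
Solving gives a = (-1, -2, 4).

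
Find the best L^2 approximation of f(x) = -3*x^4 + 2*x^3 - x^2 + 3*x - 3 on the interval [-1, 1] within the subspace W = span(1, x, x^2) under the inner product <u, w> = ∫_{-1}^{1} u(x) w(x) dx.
g(x) = -25*x^2/7 + 21*x/5 - 96/35

The best approximation g ∈ W is the orthogonal projection of f onto W. Writing g = a_0 + a_1 x + a_2 x^2, the coefficients solve the normal equations G · a = b where
  G_{ij} = <φ_i, φ_j> and b_i = <f, φ_i>, with φ_0 = 1, φ_1 = x, φ_2 = x^2.
G =
  [2, 0, 2/3]
  [0, 2/3, 0]
  [2/3, 0, 2/5],
b = (-118/15, 14/5, -114/35).
Solving gives a_0 = -96/35, a_1 = 21/5, a_2 = -25/7, so
  g(x) = -25*x^2/7 + 21*x/5 - 96/35.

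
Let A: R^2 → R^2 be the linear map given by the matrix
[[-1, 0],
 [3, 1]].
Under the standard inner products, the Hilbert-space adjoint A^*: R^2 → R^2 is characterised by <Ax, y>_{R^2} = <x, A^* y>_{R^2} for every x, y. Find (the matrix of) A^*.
A^* = A^T =
[[-1, 3],
 [0, 1]]

For real matrices with standard dot products, the defining identity <Ax, y> = <x, A^* y> gives (Ax)^T y = x^T (A^*) y, i.e. x^T A^T y = x^T (A^*) y. Since this holds for all x, y, we must have A^* = A^T. Therefore
A^* =
[[-1, 3],
 [0, 1]].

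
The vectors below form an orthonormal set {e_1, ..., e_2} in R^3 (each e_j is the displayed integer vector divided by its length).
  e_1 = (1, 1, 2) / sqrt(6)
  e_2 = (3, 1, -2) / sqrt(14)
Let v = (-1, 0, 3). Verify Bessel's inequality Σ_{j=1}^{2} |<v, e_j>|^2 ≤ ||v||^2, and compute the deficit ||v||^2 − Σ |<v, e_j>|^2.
Σ |<v, e_j>|^2 = 209/21; ||v||^2 = 10; deficit = 1/21

Write each e_j = u_j / sqrt(<u_j, u_j>) where u_j is the displayed integer vector. Then <v, e_j> = <v, u_j> / sqrt(<u_j, u_j>), so |<v, e_j>|^2 = <v, u_j>^2 / <u_j, u_j>.
Coefficients: <v, e_1> = 5/sqrt(6), <v, e_2> = -9/sqrt(14).
Square and sum: Σ |<v, e_j>|^2 = 209/21.
Compute ||v||^2 = v·v = 10.
Deficit = 10 − 209/21 = 1/21 ≥ 0, confirming Bessel's inequality. (The deficit equals ||v − Σ <v,e_j> e_j||^2, the squared distance from v to span{e_j}.)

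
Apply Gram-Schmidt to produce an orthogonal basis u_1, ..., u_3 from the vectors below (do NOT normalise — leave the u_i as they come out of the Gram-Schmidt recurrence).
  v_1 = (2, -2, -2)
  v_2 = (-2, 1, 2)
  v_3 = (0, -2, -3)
Orthogonal basis:
  u_1 = (2, -2, -2)
  u_2 = (-1/3, -2/3, 1/3)
  u_3 = (-3/2, 0, -3/2)

Apply the Gram-Schmidt recurrence
  u_1 = v_1
  u_i = v_i − Σ_{j<i} ((v_i · u_j) / (u_j · u_j)) · u_j.

Step by step this gives:
  u_1 = (2, -2, -2)
  u_2 = (-1/3, -2/3, 1/3)
  u_3 = (-3/2, 0, -3/2)

Orthogonality check:
  u_2 · u_1 = 0 (should be 0)
  u_3 · u_1 = 0 (should be 0)
  u_3 · u_2 = 0 (should be 0)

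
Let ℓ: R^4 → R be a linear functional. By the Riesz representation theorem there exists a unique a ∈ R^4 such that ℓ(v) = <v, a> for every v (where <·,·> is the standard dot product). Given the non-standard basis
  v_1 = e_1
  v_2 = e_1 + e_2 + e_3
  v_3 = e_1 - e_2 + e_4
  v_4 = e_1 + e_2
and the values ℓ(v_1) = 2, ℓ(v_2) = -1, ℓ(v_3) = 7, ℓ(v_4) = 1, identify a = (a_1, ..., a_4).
a = (2, -1, -2, 4)

Write a = (a_1, ..., a_4) in the standard basis. For each basis vector v_i, ℓ(v_i) = <v_i, a> is a linear equation in the a_j's. Collect the n equations into a matrix system V a = ℓ, where row i of V is v_i (expressed in the standard basis). Since V is invertible (lower-triangular with 1s on the diagonal, up to permutation), solve by back-substitution:
  V =
[[1, 0, 0, 0],
 [1, 1, 1, 0],
 [1, -1, 0, 1],
 [1, 1, 0, 0]]
  V a = (2, -1, 7, 1)
Solving gives a = (2, -1, -2, 4).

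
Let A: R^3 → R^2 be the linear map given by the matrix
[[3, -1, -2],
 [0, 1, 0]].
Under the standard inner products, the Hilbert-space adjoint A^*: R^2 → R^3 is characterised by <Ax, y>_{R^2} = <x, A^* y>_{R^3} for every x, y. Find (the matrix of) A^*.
A^* = A^T =
[[3, 0],
 [-1, 1],
 [-2, 0]]

For real matrices with standard dot products, the defining identity <Ax, y> = <x, A^* y> gives (Ax)^T y = x^T (A^*) y, i.e. x^T A^T y = x^T (A^*) y. Since this holds for all x, y, we must have A^* = A^T. Therefore
A^* =
[[3, 0],
 [-1, 1],
 [-2, 0]].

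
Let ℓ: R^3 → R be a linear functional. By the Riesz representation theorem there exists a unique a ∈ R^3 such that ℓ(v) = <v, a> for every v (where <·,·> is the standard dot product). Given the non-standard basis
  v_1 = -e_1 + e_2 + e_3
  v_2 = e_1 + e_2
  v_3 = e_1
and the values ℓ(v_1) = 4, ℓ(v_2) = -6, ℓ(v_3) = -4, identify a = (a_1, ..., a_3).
a = (-4, -2, 2)

Write a = (a_1, ..., a_3) in the standard basis. For each basis vector v_i, ℓ(v_i) = <v_i, a> is a linear equation in the a_j's. Collect the n equations into a matrix system V a = ℓ, where row i of V is v_i (expressed in the standard basis). Since V is invertible (lower-triangular with 1s on the diagonal, up to permutation), solve by back-substitution:
  V =
[[-1, 1, 1],
 [1, 1, 0],
 [1, 0, 0]]
  V a = (4, -6, -4)
Solving gives a = (-4, -2, 2).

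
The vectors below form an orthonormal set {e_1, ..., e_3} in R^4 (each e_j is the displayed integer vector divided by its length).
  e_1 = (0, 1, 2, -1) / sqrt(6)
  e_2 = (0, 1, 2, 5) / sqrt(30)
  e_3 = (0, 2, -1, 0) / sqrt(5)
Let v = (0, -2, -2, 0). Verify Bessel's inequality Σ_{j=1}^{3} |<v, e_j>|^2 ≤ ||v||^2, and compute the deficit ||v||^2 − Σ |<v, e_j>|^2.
Σ |<v, e_j>|^2 = 8; ||v||^2 = 8; deficit = 0

Write each e_j = u_j / sqrt(<u_j, u_j>) where u_j is the displayed integer vector. Then <v, e_j> = <v, u_j> / sqrt(<u_j, u_j>), so |<v, e_j>|^2 = <v, u_j>^2 / <u_j, u_j>.
Coefficients: <v, e_1> = -6/sqrt(6), <v, e_2> = -6/sqrt(30), <v, e_3> = -2/sqrt(5).
Square and sum: Σ |<v, e_j>|^2 = 8.
Compute ||v||^2 = v·v = 8.
Deficit = 8 − 8 = 0 ≥ 0, confirming Bessel's inequality. (The deficit equals ||v − Σ <v,e_j> e_j||^2, the squared distance from v to span{e_j}.)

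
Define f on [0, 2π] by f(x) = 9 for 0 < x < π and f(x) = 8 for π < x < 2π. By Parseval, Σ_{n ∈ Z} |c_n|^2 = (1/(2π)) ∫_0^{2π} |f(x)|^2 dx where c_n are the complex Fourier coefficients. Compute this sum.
Σ |c_n|^2 = 145/2

Parseval equates the L^2 energy of f (normalised by 1/(2π)) with the ℓ^2 sum of its Fourier coefficients: (1/(2π)) ∫_0^{2π} |f|^2 = Σ |c_n|^2.
Compute the left side: (1/(2π)) [∫_0^π 9^2 dx + ∫_π^{2π} 8^2 dx] = (1/(2π)) · (81π + 64π) = (81 + 64)/2 = 145/2.
So Σ_{n ∈ Z} |c_n|^2 = 145/2.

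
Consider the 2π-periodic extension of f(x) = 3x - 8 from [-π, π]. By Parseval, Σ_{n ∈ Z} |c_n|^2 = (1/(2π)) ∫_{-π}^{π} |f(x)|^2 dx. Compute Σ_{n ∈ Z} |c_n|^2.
Σ |c_n|^2 = 3π^2 + 64

Expand and integrate term by term over [-π, π]:
  ∫ (3x)^2 dx = 9·(2π^3/3); ∫ 2·3·(-8)·x dx = 0 (odd integrand); ∫ (-8)^2 dx = 64·2π.
So (1/(2π)) ∫_{-π}^{π} (3x - 8)^2 dx = 9π^2/3 + 64 = 3π^2 + 64.
Parseval ⇒ Σ |c_n|^2 = 3π^2 + 64.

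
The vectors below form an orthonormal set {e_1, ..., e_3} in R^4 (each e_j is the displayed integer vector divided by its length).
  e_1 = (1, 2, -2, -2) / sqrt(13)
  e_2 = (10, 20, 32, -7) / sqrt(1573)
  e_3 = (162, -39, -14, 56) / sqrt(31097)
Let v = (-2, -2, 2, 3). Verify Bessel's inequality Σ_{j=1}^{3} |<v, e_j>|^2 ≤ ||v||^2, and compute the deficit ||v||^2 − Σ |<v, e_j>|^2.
Σ |<v, e_j>|^2 = 5201/257; ||v||^2 = 21; deficit = 196/257

Write each e_j = u_j / sqrt(<u_j, u_j>) where u_j is the displayed integer vector. Then <v, e_j> = <v, u_j> / sqrt(<u_j, u_j>), so |<v, e_j>|^2 = <v, u_j>^2 / <u_j, u_j>.
Coefficients: <v, e_1> = -16/sqrt(13), <v, e_2> = -17/sqrt(1573), <v, e_3> = -106/sqrt(31097).
Square and sum: Σ |<v, e_j>|^2 = 5201/257.
Compute ||v||^2 = v·v = 21.
Deficit = 21 − 5201/257 = 196/257 ≥ 0, confirming Bessel's inequality. (The deficit equals ||v − Σ <v,e_j> e_j||^2, the squared distance from v to span{e_j}.)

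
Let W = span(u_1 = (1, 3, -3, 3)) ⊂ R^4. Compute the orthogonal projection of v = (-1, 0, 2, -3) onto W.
proj_W(v) = (-4/7, -12/7, 12/7, -12/7)

Set up U = [u_1 | ... | u_1] ∈ R^(4×1). The projector onto W = col(U) is P = U (U^T U)^(-1) U^T.
Compute U^T U =
  [28],
and U^T v = (-16).
Solve U^T U · c = U^T v for the coefficients: c = (-4/7). The projection is proj_W(v) = U c.
Check: (v - proj_W(v)) · u_1 = 0  (should be 0).
Result: proj_W(v) = (-4/7, -12/7, 12/7, -12/7).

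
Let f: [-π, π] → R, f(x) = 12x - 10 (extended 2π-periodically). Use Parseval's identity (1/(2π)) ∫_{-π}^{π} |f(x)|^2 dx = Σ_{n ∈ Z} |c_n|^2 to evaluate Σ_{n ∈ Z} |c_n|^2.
Σ |c_n|^2 = 48π^2 + 100

Expand and integrate term by term over [-π, π]:
  ∫ (12x)^2 dx = 144·(2π^3/3); ∫ 2·12·(-10)·x dx = 0 (odd integrand); ∫ (-10)^2 dx = 100·2π.
So (1/(2π)) ∫_{-π}^{π} (12x - 10)^2 dx = 144π^2/3 + 100 = 48π^2 + 100.
Parseval ⇒ Σ |c_n|^2 = 48π^2 + 100.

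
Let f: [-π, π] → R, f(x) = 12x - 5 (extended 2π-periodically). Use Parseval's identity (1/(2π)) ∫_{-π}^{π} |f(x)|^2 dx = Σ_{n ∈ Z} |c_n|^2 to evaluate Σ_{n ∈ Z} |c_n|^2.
Σ |c_n|^2 = 48π^2 + 25

Expand and integrate term by term over [-π, π]:
  ∫ (12x)^2 dx = 144·(2π^3/3); ∫ 2·12·(-5)·x dx = 0 (odd integrand); ∫ (-5)^2 dx = 25·2π.
So (1/(2π)) ∫_{-π}^{π} (12x - 5)^2 dx = 144π^2/3 + 25 = 48π^2 + 25.
Parseval ⇒ Σ |c_n|^2 = 48π^2 + 25.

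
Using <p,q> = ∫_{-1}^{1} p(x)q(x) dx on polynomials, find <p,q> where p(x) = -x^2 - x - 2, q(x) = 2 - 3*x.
<p,q> = -22/3

Expand the product: p(x)·q(x) = 3*x^3 + x^2 + 4*x - 4.
∫_{-1}^{1} of each monomial x^k gives [2/(k+1) if k even, 0 if k odd]. Integrating term-by-term (or equivalently evaluating the antiderivative F(x) = 3*x^4/4 + x^3/3 + 2*x^2 - 4*x at the endpoints):
  F(1) − F(−1) = -11/12 − (77/12) = -22/3.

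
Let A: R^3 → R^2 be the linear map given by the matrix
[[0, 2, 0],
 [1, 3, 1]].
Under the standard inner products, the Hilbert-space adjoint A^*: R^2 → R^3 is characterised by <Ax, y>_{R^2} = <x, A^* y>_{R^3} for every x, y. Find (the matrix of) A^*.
A^* = A^T =
[[0, 1],
 [2, 3],
 [0, 1]]

For real matrices with standard dot products, the defining identity <Ax, y> = <x, A^* y> gives (Ax)^T y = x^T (A^*) y, i.e. x^T A^T y = x^T (A^*) y. Since this holds for all x, y, we must have A^* = A^T. Therefore
A^* =
[[0, 1],
 [2, 3],
 [0, 1]].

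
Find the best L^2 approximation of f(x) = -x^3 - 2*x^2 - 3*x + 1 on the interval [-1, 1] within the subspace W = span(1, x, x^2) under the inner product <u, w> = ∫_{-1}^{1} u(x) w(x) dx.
g(x) = -2*x^2 - 18*x/5 + 1

The best approximation g ∈ W is the orthogonal projection of f onto W. Writing g = a_0 + a_1 x + a_2 x^2, the coefficients solve the normal equations G · a = b where
  G_{ij} = <φ_i, φ_j> and b_i = <f, φ_i>, with φ_0 = 1, φ_1 = x, φ_2 = x^2.
G =
  [2, 0, 2/3]
  [0, 2/3, 0]
  [2/3, 0, 2/5],
b = (2/3, -12/5, -2/15).
Solving gives a_0 = 1, a_1 = -18/5, a_2 = -2, so
  g(x) = -2*x^2 - 18*x/5 + 1.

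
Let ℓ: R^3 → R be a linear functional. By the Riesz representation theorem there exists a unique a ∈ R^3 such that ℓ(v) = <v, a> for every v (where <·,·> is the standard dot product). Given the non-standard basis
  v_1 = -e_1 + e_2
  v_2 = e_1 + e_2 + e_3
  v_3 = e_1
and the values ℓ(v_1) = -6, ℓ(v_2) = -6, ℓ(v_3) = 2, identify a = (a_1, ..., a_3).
a = (2, -4, -4)

Write a = (a_1, ..., a_3) in the standard basis. For each basis vector v_i, ℓ(v_i) = <v_i, a> is a linear equation in the a_j's. Collect the n equations into a matrix system V a = ℓ, where row i of V is v_i (expressed in the standard basis). Since V is invertible (lower-triangular with 1s on the diagonal, up to permutation), solve by back-substitution:
  V =
[[-1, 1, 0],
 [1, 1, 1],
 [1, 0, 0]]
  V a = (-6, -6, 2)
Solving gives a = (2, -4, -4).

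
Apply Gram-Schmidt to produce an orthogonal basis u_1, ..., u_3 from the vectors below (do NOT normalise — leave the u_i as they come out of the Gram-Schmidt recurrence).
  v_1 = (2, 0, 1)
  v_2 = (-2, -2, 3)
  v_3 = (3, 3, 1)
Orthogonal basis:
  u_1 = (2, 0, 1)
  u_2 = (-8/5, -2, 16/5)
  u_3 = (-11/21, 44/21, 22/21)

Apply the Gram-Schmidt recurrence
  u_1 = v_1
  u_i = v_i − Σ_{j<i} ((v_i · u_j) / (u_j · u_j)) · u_j.

Step by step this gives:
  u_1 = (2, 0, 1)
  u_2 = (-8/5, -2, 16/5)
  u_3 = (-11/21, 44/21, 22/21)

Orthogonality check:
  u_2 · u_1 = 0 (should be 0)
  u_3 · u_1 = 0 (should be 0)
  u_3 · u_2 = 0 (should be 0)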